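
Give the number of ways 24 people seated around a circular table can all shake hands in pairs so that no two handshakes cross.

208012

Non-crossing handshake pairings of 2n people are counted by C_n; 24 people gives n = 12.
C_12 = C(24,12)/13 = 2704156/13 = 208012.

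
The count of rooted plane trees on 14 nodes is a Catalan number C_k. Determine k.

A rooted plane tree on 14 nodes has 13 edges, and such trees are counted by C_13.

13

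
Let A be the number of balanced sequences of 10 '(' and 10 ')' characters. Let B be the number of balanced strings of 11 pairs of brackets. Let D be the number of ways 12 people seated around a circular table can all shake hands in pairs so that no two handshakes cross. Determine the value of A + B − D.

With 10 pairs the number of balanced bracket strings is the Catalan number C_10. So A = C_10 = 16796.
Balanced strings of n pairs of brackets are counted by C_n; here n = 11. So B = C_11 = 58786.
Non-crossing handshake pairings of 2n people are counted by C_n; 12 people gives n = 6. So D = C_6 = 132.
A + B − D = 16796 + 58786 − 132 = 75450.

75450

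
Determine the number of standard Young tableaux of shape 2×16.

35357670

By the hook-length formula (or a Dyck-path bijection), SYT of shape 2×16 number C_16.
C_16 = C_15 · 2(2·15+1)/(15+2) = 9694845 · 62/17 = 35357670.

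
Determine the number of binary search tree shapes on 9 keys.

4862

Binary trees (left/right distinguished) on n nodes are counted by C_n; here n = 9.
C_9 = C(18,9)/10 = 48620/10 = 4862.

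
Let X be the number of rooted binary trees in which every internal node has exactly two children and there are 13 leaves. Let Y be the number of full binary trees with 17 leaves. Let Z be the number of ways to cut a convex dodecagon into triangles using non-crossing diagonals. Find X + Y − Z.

Full binary trees with 13 leaves have 13−1 = 12 internal nodes, so there are C_12 of them. So X = C_12 = 208012.
Full binary trees with 17 leaves have 17−1 = 16 internal nodes, so there are C_16 of them. So Y = C_16 = 35357670.
Triangulations of a convex m-gon are counted by C_{m−2}; with m = 12 this is C_10. So Z = C_10 = 16796.
X + Y − Z = 208012 + 35357670 − 16796 = 35548886.

35548886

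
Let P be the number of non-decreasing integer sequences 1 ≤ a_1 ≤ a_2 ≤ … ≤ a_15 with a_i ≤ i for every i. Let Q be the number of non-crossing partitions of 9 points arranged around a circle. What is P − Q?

Weakly increasing sequences with a_i ≤ i biject with Dyck paths of semilength 15, so there are C_15. So P = C_15 = 9694845.
The non-crossing partitions of [9] form a lattice of size C_9. So Q = C_9 = 4862.
P − Q = 9694845 − 4862 = 9689983.

9689983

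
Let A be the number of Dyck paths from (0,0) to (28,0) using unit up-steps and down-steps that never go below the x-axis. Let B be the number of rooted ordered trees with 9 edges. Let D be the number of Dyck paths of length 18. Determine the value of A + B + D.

2684164

A Dyck path with 14 up-steps and 14 down-steps has semilength 14, so there are C_14 of them. So A = C_14 = 2674440.
Rooted ordered trees with n edges are counted by C_n; here n = 9. So B = C_9 = 4862.
Dyck paths of semilength n (length 2n) are counted by C_n; here n = 9. So D = C_9 = 4862.
A + B + D = 2674440 + 4862 + 4862 = 2684164.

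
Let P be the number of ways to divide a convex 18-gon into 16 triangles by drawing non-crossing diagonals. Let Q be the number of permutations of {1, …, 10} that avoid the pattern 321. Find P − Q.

35340874

Triangulations of a convex m-gon are counted by C_{m−2}; with m = 18 this is C_16. So P = C_16 = 35357670.
Permutations of [n] avoiding any single length-3 pattern are counted by C_n; here n = 10. So Q = C_10 = 16796.
P − Q = 35357670 − 16796 = 35340874.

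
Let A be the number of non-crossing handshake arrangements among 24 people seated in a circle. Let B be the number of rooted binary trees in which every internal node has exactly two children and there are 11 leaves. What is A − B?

Non-crossing handshake pairings of 2n people are counted by C_n; 24 people gives n = 12. So A = C_12 = 208012.
Full binary trees with 11 leaves have 11−1 = 10 internal nodes, so there are C_10 of them. So B = C_10 = 16796.
A − B = 208012 − 16796 = 191216.

191216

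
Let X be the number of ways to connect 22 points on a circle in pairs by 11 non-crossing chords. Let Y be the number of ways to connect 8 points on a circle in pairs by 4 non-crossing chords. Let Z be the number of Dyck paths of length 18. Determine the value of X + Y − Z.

53938

Pairing 22 circle points by 11 non-crossing chords gives C_11 matchings. So X = C_11 = 58786.
Non-crossing perfect matchings of 2n points on a circle are counted by C_n; with 8 points, n = 4. So Y = C_4 = 14.
A Dyck path with 9 up-steps and 9 down-steps has semilength 9, so there are C_9 of them. So Z = C_9 = 4862.
X + Y − Z = 58786 + 14 − 4862 = 53938.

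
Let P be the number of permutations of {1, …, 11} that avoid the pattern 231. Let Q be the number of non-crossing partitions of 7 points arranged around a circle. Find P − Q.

58357

For any fixed pattern of length 3, the pattern-avoiding permutations of [11] number C_11. So P = C_11 = 58786.
The non-crossing partitions of [7] form a lattice of size C_7. So Q = C_7 = 429.
P − Q = 58786 − 429 = 58357.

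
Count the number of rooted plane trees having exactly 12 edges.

208012

Rooted ordered trees with n edges are counted by C_n; here n = 12.
C_12 = C(24,12)/13 = 2704156/13 = 208012.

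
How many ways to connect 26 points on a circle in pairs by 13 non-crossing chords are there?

742900

Pairing 26 circle points by 13 non-crossing chords gives C_13 matchings.
C_13 = 742900.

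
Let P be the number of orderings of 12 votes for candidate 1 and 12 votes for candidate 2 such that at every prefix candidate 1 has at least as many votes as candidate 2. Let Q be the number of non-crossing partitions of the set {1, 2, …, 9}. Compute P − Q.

Ballot sequences with n votes each where one side never trails are Dyck words, counted by C_n; here n = 12. So P = C_12 = 208012.
Non-crossing partitions of an n-element set are counted by C_n; here n = 9. So Q = C_9 = 4862.
P − Q = 208012 − 4862 = 203150.

203150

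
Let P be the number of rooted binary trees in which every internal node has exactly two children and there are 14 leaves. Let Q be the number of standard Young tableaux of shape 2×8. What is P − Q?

741470

A full binary tree with L leaves has L−1 internal nodes and is counted by C_{L−1}; L = 14 gives C_13. So P = C_13 = 742900.
Standard Young tableaux of shape 2×n are counted by C_n; here n = 8. So Q = C_8 = 1430.
P − Q = 742900 − 1430 = 741470.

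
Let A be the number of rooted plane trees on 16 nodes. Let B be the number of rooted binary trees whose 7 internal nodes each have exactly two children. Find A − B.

Rooted ordered (plane) trees on m nodes have m−1 edges and are counted by C_{m−1}; m = 16 gives C_15. So A = C_15 = 9694845.
Full binary trees with n internal nodes are counted by C_n; here n = 7. So B = C_7 = 429.
A − B = 9694845 − 429 = 9694416.

9694416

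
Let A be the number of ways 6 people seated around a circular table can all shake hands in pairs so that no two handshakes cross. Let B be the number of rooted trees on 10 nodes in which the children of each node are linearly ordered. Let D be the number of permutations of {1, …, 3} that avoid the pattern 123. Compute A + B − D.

4862

Non-crossing handshake pairings of 2n people are counted by C_n; 6 people gives n = 3. So A = C_3 = 5.
A rooted plane tree on 10 nodes has 9 edges, and such trees are counted by C_9. So B = C_9 = 4862.
Permutations of [n] avoiding any single length-3 pattern are counted by C_n; here n = 3. So D = C_3 = 5.
A + B − D = 5 + 4862 − 5 = 4862.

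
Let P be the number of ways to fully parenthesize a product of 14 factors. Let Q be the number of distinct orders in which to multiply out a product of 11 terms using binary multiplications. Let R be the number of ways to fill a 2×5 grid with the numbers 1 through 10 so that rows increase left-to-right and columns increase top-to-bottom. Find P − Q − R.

726062

Ways to associate a product of 14 factors correspond to binary trees on 14 leaves, so the count is C_13. So P = C_13 = 742900.
Ways to associate a product of 11 factors correspond to binary trees on 11 leaves, so the count is C_10. So Q = C_10 = 16796.
By the hook-length formula (or a Dyck-path bijection), SYT of shape 2×5 number C_5. So R = C_5 = 42.
P − Q − R = 742900 − 16796 − 42 = 726062.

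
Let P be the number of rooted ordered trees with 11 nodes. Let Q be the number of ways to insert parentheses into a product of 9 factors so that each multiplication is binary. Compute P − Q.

15366

Rooted ordered (plane) trees on m nodes have m−1 edges and are counted by C_{m−1}; m = 11 gives C_10. So P = C_10 = 16796.
Parenthesizations of m factors correspond to full binary trees with m leaves, counted by C_{m−1}; m = 9 gives C_8. So Q = C_8 = 1430.
P − Q = 16796 − 1430 = 15366.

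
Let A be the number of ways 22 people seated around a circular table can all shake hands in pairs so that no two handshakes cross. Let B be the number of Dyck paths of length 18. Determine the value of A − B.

53924

With 22 = 2·11 people, non-crossing handshake pairings are non-crossing perfect matchings on a circle, counted by C_11. So A = C_11 = 58786.
Dyck paths of semilength n (length 2n) are counted by C_n; here n = 9. So B = C_9 = 4862.
A − B = 58786 − 4862 = 53924.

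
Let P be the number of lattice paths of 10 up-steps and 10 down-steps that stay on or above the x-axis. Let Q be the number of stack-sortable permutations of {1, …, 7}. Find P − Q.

16367

A Dyck path with 10 up-steps and 10 down-steps has semilength 10, so there are C_10 of them. So P = C_10 = 16796.
By Knuth's characterisation, the stack-sortable permutations of length 7 are the 231-avoiders, numbering C_7. So Q = C_7 = 429.
P − Q = 16796 − 429 = 16367.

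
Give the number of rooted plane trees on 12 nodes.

58786

Rooted ordered (plane) trees on m nodes have m−1 edges and are counted by C_{m−1}; m = 12 gives C_11.
C_11 = C(22,11)/12 = 705432/12 = 58786.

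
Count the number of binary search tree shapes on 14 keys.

Binary trees (left/right distinguished) on n nodes are counted by C_n; here n = 14.
C_14 = C(28,14)/15 = 40116600/15 = 2674440.

2674440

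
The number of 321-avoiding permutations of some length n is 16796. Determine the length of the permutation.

Permutations of [n] avoiding a fixed length-3 pattern are counted by C_n; 16796 = C_10.

10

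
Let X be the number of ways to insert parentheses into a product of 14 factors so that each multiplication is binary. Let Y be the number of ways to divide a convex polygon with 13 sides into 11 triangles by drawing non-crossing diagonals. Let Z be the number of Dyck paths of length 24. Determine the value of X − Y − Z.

476102

Bracketing 14 factors into binary products is counted by C_{14−1} = C_13. So X = C_13 = 742900.
Triangulations of a convex m-gon are counted by C_{m−2}; with m = 13 this is C_11. So Y = C_11 = 58786.
A Dyck path with 12 up-steps and 12 down-steps has semilength 12, so there are C_12 of them. So Z = C_12 = 208012.
X − Y − Z = 742900 − 58786 − 208012 = 476102.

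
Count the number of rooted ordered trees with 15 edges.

9694845

A rooted plane tree with 15 edges has 16 nodes, and the count is C_15.
C_15 = C_14 · 2(2·14+1)/(14+2) = 2674440 · 58/16 = 9694845.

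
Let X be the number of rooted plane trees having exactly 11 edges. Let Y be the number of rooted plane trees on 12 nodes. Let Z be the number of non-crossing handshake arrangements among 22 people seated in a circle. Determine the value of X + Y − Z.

A rooted plane tree with 11 edges has 12 nodes, and the count is C_11. So X = C_11 = 58786.
Rooted ordered (plane) trees on m nodes have m−1 edges and are counted by C_{m−1}; m = 12 gives C_11. So Y = C_11 = 58786.
Non-crossing handshake pairings of 2n people are counted by C_n; 22 people gives n = 11. So Z = C_11 = 58786.
X + Y − Z = 58786 + 58786 − 58786 = 58786.

58786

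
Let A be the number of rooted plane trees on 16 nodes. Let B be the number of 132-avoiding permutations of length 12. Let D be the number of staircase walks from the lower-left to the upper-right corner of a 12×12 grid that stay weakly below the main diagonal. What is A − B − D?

9278821

Rooted ordered (plane) trees on m nodes have m−1 edges and are counted by C_{m−1}; m = 16 gives C_15. So A = C_15 = 9694845.
For any fixed pattern of length 3, the pattern-avoiding permutations of [12] number C_12. So B = C_12 = 208012.
Sub-diagonal monotone paths from (0,0) to (12,12) biject with Dyck paths of semilength 12, giving C_12. So D = C_12 = 208012.
A − B − D = 9694845 − 208012 − 208012 = 9278821.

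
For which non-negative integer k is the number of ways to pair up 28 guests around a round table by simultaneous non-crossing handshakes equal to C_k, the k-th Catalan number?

With 28 = 2·14 people, non-crossing handshake pairings are non-crossing perfect matchings on a circle, counted by C_14.

14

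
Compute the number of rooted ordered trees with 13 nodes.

Rooted ordered (plane) trees on m nodes have m−1 edges and are counted by C_{m−1}; m = 13 gives C_12.
C_12 = C_11 · 2(2·11+1)/(11+2) = 58786 · 46/13 = 208012.

208012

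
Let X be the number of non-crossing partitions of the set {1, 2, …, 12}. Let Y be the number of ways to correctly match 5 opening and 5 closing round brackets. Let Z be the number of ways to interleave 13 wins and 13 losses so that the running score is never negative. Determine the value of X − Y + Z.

The non-crossing partitions of [12] form a lattice of size C_12. So X = C_12 = 208012.
Balanced strings of n pairs of brackets are counted by C_n; here n = 5. So Y = C_5 = 42.
Reading a vote for the leader as '(' and for the other as ')' turns such a sequence into a balanced string of 13 pairs, so the count is C_13. So Z = C_13 = 742900.
X − Y + Z = 208012 − 42 + 742900 = 950870.

950870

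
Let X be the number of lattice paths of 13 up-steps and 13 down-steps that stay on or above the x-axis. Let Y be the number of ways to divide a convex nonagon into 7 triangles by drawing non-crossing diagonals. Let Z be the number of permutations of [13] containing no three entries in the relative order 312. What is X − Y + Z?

1485371

A Dyck path with 13 up-steps and 13 down-steps has semilength 13, so there are C_13 of them. So X = C_13 = 742900.
The number of triangulations of a 9-gon is the Catalan number C_7 (index = sides − 2). So Y = C_7 = 429.
For any fixed pattern of length 3, the pattern-avoiding permutations of [13] number C_13. So Z = C_13 = 742900.
X − Y + Z = 742900 − 429 + 742900 = 1485371.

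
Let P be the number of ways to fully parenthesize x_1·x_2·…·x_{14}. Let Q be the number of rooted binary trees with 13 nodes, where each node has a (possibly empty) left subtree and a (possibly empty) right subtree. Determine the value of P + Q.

1485800

Ways to associate a product of 14 factors correspond to binary trees on 14 leaves, so the count is C_13. So P = C_13 = 742900.
Binary trees (left/right distinguished) on n nodes are counted by C_n; here n = 13. So Q = C_13 = 742900.
P + Q = 742900 + 742900 = 1485800.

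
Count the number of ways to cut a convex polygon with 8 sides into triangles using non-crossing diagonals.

A convex 8-gon is triangulated into 6 triangles, and the number of such triangulations is the Catalan number C_{8−2} = C_6.
C_6 = C(12,6)/7 = 924/7 = 132.

132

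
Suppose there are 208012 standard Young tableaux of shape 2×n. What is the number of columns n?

12

Standard Young tableaux of shape 2×n are counted by C_n. The Catalan number equal to 208012 is C_12.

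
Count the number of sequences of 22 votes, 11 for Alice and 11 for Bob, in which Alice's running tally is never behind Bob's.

Reading a vote for the leader as '(' and for the other as ')' turns such a sequence into a balanced string of 11 pairs, so the count is C_11.
C_11 = C(22,11)/12 = 705432/12 = 58786.

58786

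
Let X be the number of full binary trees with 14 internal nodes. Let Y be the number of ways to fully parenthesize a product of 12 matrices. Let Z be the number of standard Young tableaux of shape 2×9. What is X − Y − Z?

The number of full binary trees on 14 internal nodes is the Catalan number C_14. So X = C_14 = 2674440.
Parenthesizations of m factors correspond to full binary trees with m leaves, counted by C_{m−1}; m = 12 gives C_11. So Y = C_11 = 58786.
By the hook-length formula (or a Dyck-path bijection), SYT of shape 2×9 number C_9. So Z = C_9 = 4862.
X − Y − Z = 2674440 − 58786 − 4862 = 2610792.

2610792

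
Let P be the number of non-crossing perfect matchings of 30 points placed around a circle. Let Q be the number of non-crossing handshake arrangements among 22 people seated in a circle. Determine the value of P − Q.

Non-crossing perfect matchings of 2n points on a circle are counted by C_n; with 30 points, n = 15. So P = C_15 = 9694845.
Non-crossing handshake pairings of 2n people are counted by C_n; 22 people gives n = 11. So Q = C_11 = 58786.
P − Q = 9694845 − 58786 = 9636059.

9636059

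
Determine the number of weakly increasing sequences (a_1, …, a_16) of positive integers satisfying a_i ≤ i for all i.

35357670

Weakly increasing sequences with a_i ≤ i biject with Dyck paths of semilength 16, so there are C_16.
C_16 = C_15 · 2(2·15+1)/(15+2) = 9694845 · 62/17 = 35357670.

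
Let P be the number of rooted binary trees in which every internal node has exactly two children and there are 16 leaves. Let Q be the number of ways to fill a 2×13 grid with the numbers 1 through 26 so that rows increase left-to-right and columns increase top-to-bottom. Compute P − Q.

Full binary trees with 16 leaves have 16−1 = 15 internal nodes, so there are C_15 of them. So P = C_15 = 9694845.
Standard Young tableaux of shape 2×n are counted by C_n; here n = 13. So Q = C_13 = 742900.
P − Q = 9694845 − 742900 = 8951945.

8951945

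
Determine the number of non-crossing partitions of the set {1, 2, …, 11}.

The non-crossing partitions of [11] form a lattice of size C_11.
C_11 = C(22,11)/12 = 705432/12 = 58786.

58786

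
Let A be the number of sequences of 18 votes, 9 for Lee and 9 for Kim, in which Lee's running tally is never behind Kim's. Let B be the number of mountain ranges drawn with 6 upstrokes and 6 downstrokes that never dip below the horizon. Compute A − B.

Reading a vote for the leader as '(' and for the other as ')' turns such a sequence into a balanced string of 9 pairs, so the count is C_9. So A = C_9 = 4862.
Dyck paths of semilength n (length 2n) are counted by C_n; here n = 6. So B = C_6 = 132.
A − B = 4862 − 132 = 4730.

4730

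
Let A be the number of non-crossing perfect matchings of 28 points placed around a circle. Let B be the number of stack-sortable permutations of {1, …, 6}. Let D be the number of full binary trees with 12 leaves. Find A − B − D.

2615522

Non-crossing perfect matchings of 2n points on a circle are counted by C_n; with 28 points, n = 14. So A = C_14 = 2674440.
By Knuth's characterisation, the stack-sortable permutations of length 6 are the 231-avoiders, numbering C_6. So B = C_6 = 132.
A full binary tree with L leaves has L−1 internal nodes and is counted by C_{L−1}; L = 12 gives C_11. So D = C_11 = 58786.
A − B − D = 2674440 − 132 − 58786 = 2615522.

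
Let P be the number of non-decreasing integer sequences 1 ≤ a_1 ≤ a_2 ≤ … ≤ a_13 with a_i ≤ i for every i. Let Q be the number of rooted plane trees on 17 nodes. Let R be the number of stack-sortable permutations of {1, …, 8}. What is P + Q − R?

Weakly increasing sequences with a_i ≤ i biject with Dyck paths of semilength 13, so there are C_13. So P = C_13 = 742900.
Rooted ordered (plane) trees on m nodes have m−1 edges and are counted by C_{m−1}; m = 17 gives C_16. So Q = C_16 = 35357670.
By Knuth's characterisation, the stack-sortable permutations of length 8 are the 231-avoiders, numbering C_8. So R = C_8 = 1430.
P + Q − R = 742900 + 35357670 − 1430 = 36099140.

36099140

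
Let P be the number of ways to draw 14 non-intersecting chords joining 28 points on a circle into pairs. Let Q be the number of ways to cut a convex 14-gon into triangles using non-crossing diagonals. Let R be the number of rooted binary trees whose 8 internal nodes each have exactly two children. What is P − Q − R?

Pairing 28 circle points by 14 non-crossing chords gives C_14 matchings. So P = C_14 = 2674440.
A convex 14-gon is triangulated into 12 triangles, and the number of such triangulations is the Catalan number C_{14−2} = C_12. So Q = C_12 = 208012.
The number of full binary trees on 8 internal nodes is the Catalan number C_8. So R = C_8 = 1430.
P − Q − R = 2674440 − 208012 − 1430 = 2464998.

2464998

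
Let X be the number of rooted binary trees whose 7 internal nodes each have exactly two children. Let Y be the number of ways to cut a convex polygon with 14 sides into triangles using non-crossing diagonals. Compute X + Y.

The number of full binary trees on 7 internal nodes is the Catalan number C_7. So X = C_7 = 429.
Triangulations of a convex m-gon are counted by C_{m−2}; with m = 14 this is C_12. So Y = C_12 = 208012.
X + Y = 429 + 208012 = 208441.

208441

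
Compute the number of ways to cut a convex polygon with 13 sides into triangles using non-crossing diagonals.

58786

Triangulations of a convex m-gon are counted by C_{m−2}; with m = 13 this is C_11.
C_11 = C(22,11)/12 = 705432/12 = 58786.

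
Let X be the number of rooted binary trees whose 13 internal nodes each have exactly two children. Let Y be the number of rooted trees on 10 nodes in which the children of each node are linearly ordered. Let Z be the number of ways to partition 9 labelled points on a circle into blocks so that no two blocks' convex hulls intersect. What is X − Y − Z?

The number of full binary trees on 13 internal nodes is the Catalan number C_13. So X = C_13 = 742900.
Rooted ordered (plane) trees on m nodes have m−1 edges and are counted by C_{m−1}; m = 10 gives C_9. So Y = C_9 = 4862.
Non-crossing partitions of an n-element set are counted by C_n; here n = 9. So Z = C_9 = 4862.
X − Y − Z = 742900 − 4862 − 4862 = 733176.

733176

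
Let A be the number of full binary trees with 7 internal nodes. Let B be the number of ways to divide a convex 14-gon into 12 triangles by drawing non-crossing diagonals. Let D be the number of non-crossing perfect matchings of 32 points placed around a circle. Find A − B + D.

Full binary trees with n internal nodes are counted by C_n; here n = 7. So A = C_7 = 429.
The number of triangulations of a 14-gon is the Catalan number C_12 (index = sides − 2). So B = C_12 = 208012.
Pairing 32 circle points by 16 non-crossing chords gives C_16 matchings. So D = C_16 = 35357670.
A − B + D = 429 − 208012 + 35357670 = 35150087.

35150087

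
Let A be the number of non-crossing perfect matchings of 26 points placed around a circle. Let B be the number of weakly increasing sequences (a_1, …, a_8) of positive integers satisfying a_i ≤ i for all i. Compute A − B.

741470

Pairing 26 circle points by 13 non-crossing chords gives C_13 matchings. So A = C_13 = 742900.
Weakly increasing sequences with a_i ≤ i biject with Dyck paths of semilength 8, so there are C_8. So B = C_8 = 1430.
A − B = 742900 − 1430 = 741470.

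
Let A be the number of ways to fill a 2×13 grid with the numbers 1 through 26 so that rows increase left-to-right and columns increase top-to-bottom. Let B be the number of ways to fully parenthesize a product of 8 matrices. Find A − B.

Standard Young tableaux of shape 2×n are counted by C_n; here n = 13. So A = C_13 = 742900.
Bracketing 8 factors into binary products is counted by C_{8−1} = C_7. So B = C_7 = 429.
A − B = 742900 − 429 = 742471.

742471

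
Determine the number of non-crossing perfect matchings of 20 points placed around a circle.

16796

Pairing 20 circle points by 10 non-crossing chords gives C_10 matchings.
C_10 = C(20,10)/11 = 184756/11 = 16796.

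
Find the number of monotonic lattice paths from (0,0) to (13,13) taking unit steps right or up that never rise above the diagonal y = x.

742900

Monotone paths in an n×n grid that stay weakly below the diagonal are counted by C_n; here n = 13.
C_13 = C(26,13)/14 = 10400600/14 = 742900.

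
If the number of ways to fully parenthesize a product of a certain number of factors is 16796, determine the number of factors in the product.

Parenthesizations of m factors are counted by C_{m−1}. Since C_10 = 16796, the index is 10.
So the index is 10, and the number of factors is 10 + 1 = 11.

11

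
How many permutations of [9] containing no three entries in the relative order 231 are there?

4862

Permutations of [n] avoiding any single length-3 pattern are counted by C_n; here n = 9.
C_9 = C(18,9)/10 = 48620/10 = 4862.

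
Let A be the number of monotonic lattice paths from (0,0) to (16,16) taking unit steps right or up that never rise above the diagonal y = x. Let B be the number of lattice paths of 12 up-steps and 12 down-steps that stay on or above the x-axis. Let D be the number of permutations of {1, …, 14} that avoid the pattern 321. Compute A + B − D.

32891242

Sub-diagonal monotone paths from (0,0) to (16,16) biject with Dyck paths of semilength 16, giving C_16. So A = C_16 = 35357670.
Paths of 12 up- and 12 down-steps that never dip below the axis are Dyck paths; their count is C_12. So B = C_12 = 208012.
Permutations of [n] avoiding any single length-3 pattern are counted by C_n; here n = 14. So D = C_14 = 2674440.
A + B − D = 35357670 + 208012 − 2674440 = 32891242.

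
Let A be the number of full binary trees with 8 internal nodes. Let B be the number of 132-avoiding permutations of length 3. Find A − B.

1425

Full binary trees with n internal nodes are counted by C_n; here n = 8. So A = C_8 = 1430.
Permutations of [n] avoiding any single length-3 pattern are counted by C_n; here n = 3. So B = C_3 = 5.
A − B = 1430 − 5 = 1425.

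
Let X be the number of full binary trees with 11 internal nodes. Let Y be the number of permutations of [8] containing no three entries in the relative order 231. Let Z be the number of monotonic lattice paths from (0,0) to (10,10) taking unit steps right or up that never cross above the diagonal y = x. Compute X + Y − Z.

43420

Full binary trees with n internal nodes are counted by C_n; here n = 11. So X = C_11 = 58786.
For any fixed pattern of length 3, the pattern-avoiding permutations of [8] number C_8. So Y = C_8 = 1430.
Sub-diagonal monotone paths from (0,0) to (10,10) biject with Dyck paths of semilength 10, giving C_10. So Z = C_10 = 16796.
X + Y − Z = 58786 + 1430 − 16796 = 43420.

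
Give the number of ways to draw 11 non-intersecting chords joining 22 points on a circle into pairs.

Pairing 22 circle points by 11 non-crossing chords gives C_11 matchings.
C_11 = C_10 · 2(2·10+1)/(10+2) = 16796 · 42/12 = 58786.

58786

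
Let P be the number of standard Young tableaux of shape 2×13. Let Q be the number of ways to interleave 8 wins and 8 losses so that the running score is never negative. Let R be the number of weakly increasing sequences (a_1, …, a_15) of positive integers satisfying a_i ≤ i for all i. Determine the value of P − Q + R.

10436315

Standard Young tableaux of shape 2×n are counted by C_n; here n = 13. So P = C_13 = 742900.
Reading a vote for the leader as '(' and for the other as ')' turns such a sequence into a balanced string of 8 pairs, so the count is C_8. So Q = C_8 = 1430.
Such sub-staircase sequences of length n are counted by C_n; here n = 15. So R = C_15 = 9694845.
P − Q + R = 742900 − 1430 + 9694845 = 10436315.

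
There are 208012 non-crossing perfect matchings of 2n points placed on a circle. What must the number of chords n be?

12

Non-crossing pairings of 2n points on a circle are counted by C_n. Since C_12 = 208012, the index is 12.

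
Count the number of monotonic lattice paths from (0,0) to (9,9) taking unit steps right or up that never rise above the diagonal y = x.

Monotone paths in an n×n grid that stay weakly below the diagonal are counted by C_n; here n = 9.
C_9 = C_8 · 2(2·8+1)/(8+2) = 1430 · 34/10 = 4862.

4862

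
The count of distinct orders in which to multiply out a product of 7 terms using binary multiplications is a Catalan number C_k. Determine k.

Parenthesizations of m factors correspond to full binary trees with m leaves, counted by C_{m−1}; m = 7 gives C_6.

6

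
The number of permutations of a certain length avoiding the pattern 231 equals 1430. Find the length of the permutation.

8

Permutations of [n] avoiding a fixed length-3 pattern are counted by C_n, and C_8 = 1430.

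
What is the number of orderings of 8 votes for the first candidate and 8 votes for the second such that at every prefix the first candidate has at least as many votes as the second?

1430

Reading a vote for the leader as '(' and for the other as ')' turns such a sequence into a balanced string of 8 pairs, so the count is C_8.
C_8 = C(16,8)/9 = 12870/9 = 1430.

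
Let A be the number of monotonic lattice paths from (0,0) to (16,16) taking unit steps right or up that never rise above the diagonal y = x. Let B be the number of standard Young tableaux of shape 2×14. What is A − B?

32683230

Sub-diagonal monotone paths from (0,0) to (16,16) biject with Dyck paths of semilength 16, giving C_16. So A = C_16 = 35357670.
Standard Young tableaux of shape 2×n are counted by C_n; here n = 14. So B = C_14 = 2674440.
A − B = 35357670 − 2674440 = 32683230.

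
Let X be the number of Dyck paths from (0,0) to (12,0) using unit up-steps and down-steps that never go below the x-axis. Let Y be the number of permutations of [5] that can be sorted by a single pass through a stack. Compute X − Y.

90

Dyck paths of semilength n (length 2n) are counted by C_n; here n = 6. So X = C_6 = 132.
By Knuth's characterisation, the stack-sortable permutations of length 5 are the 231-avoiders, numbering C_5. So Y = C_5 = 42.
X − Y = 132 − 42 = 90.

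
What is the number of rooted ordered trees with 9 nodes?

1430

Rooted ordered (plane) trees on m nodes have m−1 edges and are counted by C_{m−1}; m = 9 gives C_8.
C_8 = 1430.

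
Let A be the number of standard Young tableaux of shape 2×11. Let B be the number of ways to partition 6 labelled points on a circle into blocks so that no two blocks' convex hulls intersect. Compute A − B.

58654

Standard Young tableaux of shape 2×n are counted by C_n; here n = 11. So A = C_11 = 58786.
The non-crossing partitions of [6] form a lattice of size C_6. So B = C_6 = 132.
A − B = 58786 − 132 = 58654.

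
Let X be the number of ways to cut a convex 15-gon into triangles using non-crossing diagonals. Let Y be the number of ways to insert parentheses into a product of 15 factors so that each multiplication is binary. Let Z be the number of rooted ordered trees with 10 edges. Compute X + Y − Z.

3400544

A convex 15-gon is triangulated into 13 triangles, and the number of such triangulations is the Catalan number C_{15−2} = C_13. So X = C_13 = 742900.
Ways to associate a product of 15 factors correspond to binary trees on 15 leaves, so the count is C_14. So Y = C_14 = 2674440.
Rooted ordered trees with n edges are counted by C_n; here n = 10. So Z = C_10 = 16796.
X + Y − Z = 742900 + 2674440 − 16796 = 3400544.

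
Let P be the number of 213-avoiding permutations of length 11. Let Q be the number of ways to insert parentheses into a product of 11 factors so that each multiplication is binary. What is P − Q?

41990

Permutations of [n] avoiding any single length-3 pattern are counted by C_n; here n = 11. So P = C_11 = 58786.
Ways to associate a product of 11 factors correspond to binary trees on 11 leaves, so the count is C_10. So Q = C_10 = 16796.
P − Q = 58786 − 16796 = 41990.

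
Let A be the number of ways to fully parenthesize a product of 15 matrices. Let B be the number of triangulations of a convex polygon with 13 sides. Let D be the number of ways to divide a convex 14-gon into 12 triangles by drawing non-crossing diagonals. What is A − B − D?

2407642

Parenthesizations of m factors correspond to full binary trees with m leaves, counted by C_{m−1}; m = 15 gives C_14. So A = C_14 = 2674440.
Triangulations of a convex m-gon are counted by C_{m−2}; with m = 13 this is C_11. So B = C_11 = 58786.
Triangulations of a convex m-gon are counted by C_{m−2}; with m = 14 this is C_12. So D = C_12 = 208012.
A − B − D = 2674440 − 58786 − 208012 = 2407642.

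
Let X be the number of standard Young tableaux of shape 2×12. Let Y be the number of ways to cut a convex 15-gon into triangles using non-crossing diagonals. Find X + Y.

Standard Young tableaux of shape 2×n are counted by C_n; here n = 12. So X = C_12 = 208012.
A convex 15-gon is triangulated into 13 triangles, and the number of such triangulations is the Catalan number C_{15−2} = C_13. So Y = C_13 = 742900.
X + Y = 208012 + 742900 = 950912.

950912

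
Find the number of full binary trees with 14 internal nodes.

The number of full binary trees on 14 internal nodes is the Catalan number C_14.
C_14 = C(28,14)/15 = 40116600/15 = 2674440.

2674440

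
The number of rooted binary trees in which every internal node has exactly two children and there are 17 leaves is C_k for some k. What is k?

A full binary tree with L leaves has L−1 internal nodes and is counted by C_{L−1}; L = 17 gives C_16.

16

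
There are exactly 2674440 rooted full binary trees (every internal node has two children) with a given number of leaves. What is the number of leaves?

Full binary trees with L leaves are counted by C_{L−1}, and C_14 = 2674440.
So the index is 14, and the number of leaves is 14 + 1 = 15.

15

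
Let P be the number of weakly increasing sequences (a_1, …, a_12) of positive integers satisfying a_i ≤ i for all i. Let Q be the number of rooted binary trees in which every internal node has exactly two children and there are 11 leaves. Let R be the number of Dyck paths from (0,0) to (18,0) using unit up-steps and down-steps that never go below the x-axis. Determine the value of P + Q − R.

219946

Such sub-staircase sequences of length n are counted by C_n; here n = 12. So P = C_12 = 208012.
A full binary tree with L leaves has L−1 internal nodes and is counted by C_{L−1}; L = 11 gives C_10. So Q = C_10 = 16796.
Dyck paths of semilength n (length 2n) are counted by C_n; here n = 9. So R = C_9 = 4862.
P + Q − R = 208012 + 16796 − 4862 = 219946.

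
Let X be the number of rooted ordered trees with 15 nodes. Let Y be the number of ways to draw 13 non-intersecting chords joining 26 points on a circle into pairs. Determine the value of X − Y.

Rooted ordered (plane) trees on m nodes have m−1 edges and are counted by C_{m−1}; m = 15 gives C_14. So X = C_14 = 2674440.
Non-crossing perfect matchings of 2n points on a circle are counted by C_n; with 26 points, n = 13. So Y = C_13 = 742900.
X − Y = 2674440 − 742900 = 1931540.

1931540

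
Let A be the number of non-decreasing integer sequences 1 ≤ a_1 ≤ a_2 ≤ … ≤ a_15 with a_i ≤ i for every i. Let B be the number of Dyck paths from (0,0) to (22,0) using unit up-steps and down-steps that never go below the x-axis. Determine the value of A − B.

Such sub-staircase sequences of length n are counted by C_n; here n = 15. So A = C_15 = 9694845.
Dyck paths of semilength n (length 2n) are counted by C_n; here n = 11. So B = C_11 = 58786.
A − B = 9694845 − 58786 = 9636059.

9636059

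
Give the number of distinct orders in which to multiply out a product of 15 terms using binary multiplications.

2674440

Parenthesizations of m factors correspond to full binary trees with m leaves, counted by C_{m−1}; m = 15 gives C_14.
C_14 = C(28,14)/15 = 40116600/15 = 2674440.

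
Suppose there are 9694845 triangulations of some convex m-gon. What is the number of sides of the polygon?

17

Triangulations of a convex m-gon are counted by C_{m−2}, and C_15 = 9694845.
So m − 2 = 15, giving m = 17 sides.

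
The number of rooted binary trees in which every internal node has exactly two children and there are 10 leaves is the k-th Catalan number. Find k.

A full binary tree with L leaves has L−1 internal nodes and is counted by C_{L−1}; L = 10 gives C_9.

9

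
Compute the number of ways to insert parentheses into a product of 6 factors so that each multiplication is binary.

42

Ways to associate a product of 6 factors correspond to binary trees on 6 leaves, so the count is C_5.
C_5 = C(10,5)/6 = 252/6 = 42.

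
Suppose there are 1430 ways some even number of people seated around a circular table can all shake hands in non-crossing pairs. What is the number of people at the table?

16

Non-crossing handshake pairings of 2n people are counted by C_n. The Catalan number equal to 1430 is C_8.
So n = 8, and there are 2n = 16 people.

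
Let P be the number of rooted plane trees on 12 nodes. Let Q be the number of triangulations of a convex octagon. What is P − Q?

A rooted plane tree on 12 nodes has 11 edges, and such trees are counted by C_11. So P = C_11 = 58786.
Triangulations of a convex m-gon are counted by C_{m−2}; with m = 8 this is C_6. So Q = C_6 = 132.
P − Q = 58786 − 132 = 58654.

58654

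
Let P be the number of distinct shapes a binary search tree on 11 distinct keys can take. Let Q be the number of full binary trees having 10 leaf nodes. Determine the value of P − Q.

Binary trees (left/right distinguished) on n nodes are counted by C_n; here n = 11. So P = C_11 = 58786.
A full binary tree with L leaves has L−1 internal nodes and is counted by C_{L−1}; L = 10 gives C_9. So Q = C_9 = 4862.
P − Q = 58786 − 4862 = 53924.

53924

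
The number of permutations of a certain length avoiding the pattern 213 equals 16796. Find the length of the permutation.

Permutations of [n] avoiding a fixed length-3 pattern are counted by C_n, and C_10 = 16796.

10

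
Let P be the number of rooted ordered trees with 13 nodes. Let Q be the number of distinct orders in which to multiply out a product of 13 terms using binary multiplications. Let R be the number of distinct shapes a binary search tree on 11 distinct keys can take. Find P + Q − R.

A rooted plane tree on 13 nodes has 12 edges, and such trees are counted by C_12. So P = C_12 = 208012.
Parenthesizations of m factors correspond to full binary trees with m leaves, counted by C_{m−1}; m = 13 gives C_12. So Q = C_12 = 208012.
There are C_n binary search tree shapes on n keys; with n = 11 that is C_11. So R = C_11 = 58786.
P + Q − R = 208012 + 208012 − 58786 = 357238.

357238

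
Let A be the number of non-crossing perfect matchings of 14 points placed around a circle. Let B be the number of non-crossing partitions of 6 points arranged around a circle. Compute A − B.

Non-crossing perfect matchings of 2n points on a circle are counted by C_n; with 14 points, n = 7. So A = C_7 = 429.
The non-crossing partitions of [6] form a lattice of size C_6. So B = C_6 = 132.
A − B = 429 − 132 = 297.

297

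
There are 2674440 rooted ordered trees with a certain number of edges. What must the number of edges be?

Rooted ordered trees with n edges are counted by C_n, and C_14 = 2674440.

14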